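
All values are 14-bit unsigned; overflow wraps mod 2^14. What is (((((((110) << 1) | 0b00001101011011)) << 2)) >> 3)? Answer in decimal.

110 = 00000001101110
→ << 1 (mod 2^14) → 00000011011100 = 220
0b00001101011011 = 00001101011011
→ | → 00001111011111 = 991
→ << 2 (mod 2^14) → 00111101111100 = 3964
→ >> 3 → 00000111101111 = 495

495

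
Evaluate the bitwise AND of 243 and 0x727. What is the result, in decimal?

35

243 = 00011110011
0x727 = 11100100111
AND → 00000100011 = 35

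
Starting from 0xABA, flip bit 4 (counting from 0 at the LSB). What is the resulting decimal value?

2730

x = 000101010111010
bit 4 is currently 1; toggle it via x ^ (1 << 4) = x ^ 16
→ 000101010101010 = 2730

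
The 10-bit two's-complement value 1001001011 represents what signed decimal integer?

-437

pattern = 1001001011 (MSB is 1 ⇒ negative)
Invert: 0110110100, add 1 → 0110110101 = 437, so the value is -437.
(Equivalently: 587 - 2^10 = 587 - 1024 = -437.)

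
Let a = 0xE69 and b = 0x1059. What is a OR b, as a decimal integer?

7801

0xE69 = 0111001101001
0x1059 = 1000001011001
 OR → 1111001111001 = 7801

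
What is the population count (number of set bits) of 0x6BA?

0x6BA = 11010111010
Count the 1s: 1 + 1 + 1 + 1 + 1 + 1 + 1 = 7

7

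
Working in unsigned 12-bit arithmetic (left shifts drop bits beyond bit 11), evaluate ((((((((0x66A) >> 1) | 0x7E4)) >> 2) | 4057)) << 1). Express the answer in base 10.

4090

0x66A = 011001101010
→ >> 1 → 001100110101 = 821
0x7E4 = 011111100100
→ | → 011111110101 = 2037
→ >> 2 → 000111111101 = 509
4057 = 111111011001
→ | → 111111111101 = 4093
→ << 1 (mod 2^12) → 111111111010 = 4090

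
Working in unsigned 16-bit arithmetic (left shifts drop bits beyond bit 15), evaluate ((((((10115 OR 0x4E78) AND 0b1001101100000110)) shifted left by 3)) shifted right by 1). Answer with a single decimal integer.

11272

10115 = 0010011110000011
0x4E78 = 0100111001111000
→ OR → 0110111111111011 = 28667
0b1001101100000110 = 1001101100000110
→ AND → 0000101100000010 = 2818
→ shifted left by 3 (mod 2^16) → 0101100000010000 = 22544
→ shifted right by 1 → 0010110000001000 = 11272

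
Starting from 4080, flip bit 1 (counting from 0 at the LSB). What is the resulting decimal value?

x = 111111110000
bit 1 is currently 0; toggle it via x ^ (1 << 1) = x ^ 2
→ 111111110010 = 4082

4082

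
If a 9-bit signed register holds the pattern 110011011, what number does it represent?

pattern = 110011011 (MSB is 1 ⇒ negative)
Invert: 001100100, add 1 → 001100101 = 101, so the value is -101.
(Equivalently: 411 - 2^9 = 411 - 512 = -101.)

-101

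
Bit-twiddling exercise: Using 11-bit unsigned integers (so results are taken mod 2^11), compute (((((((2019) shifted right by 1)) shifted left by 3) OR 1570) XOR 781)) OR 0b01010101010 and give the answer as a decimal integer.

2019 = 11111100011
→ shifted right by 1 → 01111110001 = 1009
→ shifted left by 3 (mod 2^11) → 11110001000 = 1928
1570 = 11000100010
→ OR → 11110101010 = 1962
781 = 01100001101
→ XOR → 10010100111 = 1191
0b01010101010 = 01010101010
→ OR → 11010101111 = 1711

1711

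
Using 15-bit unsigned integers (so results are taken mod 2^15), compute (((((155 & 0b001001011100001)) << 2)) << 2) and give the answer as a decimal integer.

2064

155 = 000000010011011
0b001001011100001 = 001001011100001
→ & → 000000010000001 = 129
→ << 2 (mod 2^15) → 000001000000100 = 516
→ << 2 (mod 2^15) → 000100000010000 = 2064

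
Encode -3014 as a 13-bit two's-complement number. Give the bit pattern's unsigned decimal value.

3014 in 13 bits: 0101111000110
Invert: 1010000111001
Add 1:  1010000111010 = 5178
(Check: 2^13 - 3014 = 8192 - 3014 = 5178.)

5178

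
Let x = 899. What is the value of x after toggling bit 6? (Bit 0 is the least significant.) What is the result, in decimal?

963

x = 1110000011
bit 6 is currently 0; toggle it via x ^ (1 << 6) = x ^ 64
→ 1111000011 = 963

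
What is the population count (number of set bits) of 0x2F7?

0x2F7 = 1011110111
Count the 1s: 1 + 1 + 1 + 1 + 1 + 1 + 1 + 1 = 8

8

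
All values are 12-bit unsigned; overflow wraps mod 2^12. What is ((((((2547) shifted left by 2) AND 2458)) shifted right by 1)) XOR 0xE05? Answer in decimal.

2547 = 100111110011
→ shifted left by 2 (mod 2^12) → 011111001100 = 1996
2458 = 100110011010
→ AND → 000110001000 = 392
→ shifted right by 1 → 000011000100 = 196
0xE05 = 111000000101
→ XOR → 111011000001 = 3777

3777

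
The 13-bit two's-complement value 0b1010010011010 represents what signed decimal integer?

-2918

pattern = 1010010011010 (MSB is 1 ⇒ negative)
Invert: 0101101100101, add 1 → 0101101100110 = 2918, so the value is -2918.
(Equivalently: 5274 - 2^13 = 5274 - 8192 = -2918.)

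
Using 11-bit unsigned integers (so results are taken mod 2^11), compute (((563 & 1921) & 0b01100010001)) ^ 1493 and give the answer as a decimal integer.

563 = 01000110011
1921 = 11110000001
→ & → 01000000001 = 513
0b01100010001 = 01100010001
→ & → 01000000001 = 513
1493 = 10111010101
→ ^ → 11111010100 = 2004

2004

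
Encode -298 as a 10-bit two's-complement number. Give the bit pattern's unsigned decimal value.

726

298 in 10 bits: 0100101010
Invert: 1011010101
Add 1:  1011010110 = 726
(Check: 2^10 - 298 = 1024 - 298 = 726.)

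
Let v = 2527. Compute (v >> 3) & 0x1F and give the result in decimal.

27

v = 100111011111
Shift right by 3: 100111011
Mask low 5 bits: 11011 = 27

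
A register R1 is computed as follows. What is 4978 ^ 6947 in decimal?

2129

4978 = 1001101110010
6947 = 1101100100011
XOR → 0100001010001 = 2129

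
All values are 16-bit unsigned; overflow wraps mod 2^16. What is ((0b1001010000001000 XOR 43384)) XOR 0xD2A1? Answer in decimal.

61393

0b1001010000001000 = 1001010000001000
43384 = 1010100101111000
→ XOR → 0011110101110000 = 15728
0xD2A1 = 1101001010100001
→ XOR → 1110111111010001 = 61393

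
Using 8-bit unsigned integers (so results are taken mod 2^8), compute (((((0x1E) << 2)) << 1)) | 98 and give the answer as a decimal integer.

242

0x1E = 00011110
→ << 2 (mod 2^8) → 01111000 = 120
→ << 1 (mod 2^8) → 11110000 = 240
98 = 01100010
→ | → 11110010 = 242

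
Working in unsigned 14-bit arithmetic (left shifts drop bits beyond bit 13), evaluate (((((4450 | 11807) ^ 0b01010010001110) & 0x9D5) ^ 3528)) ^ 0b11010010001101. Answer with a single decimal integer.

12436

4450 = 01000101100010
11807 = 10111000011111
→ | → 11111101111111 = 16255
0b01010010001110 = 01010010001110
→ ^ → 10101111110001 = 11249
0x9D5 = 00100111010101
→ & → 00100111010001 = 2513
3528 = 00110111001000
→ ^ → 00010000011001 = 1049
0b11010010001101 = 11010010001101
→ ^ → 11000010010100 = 12436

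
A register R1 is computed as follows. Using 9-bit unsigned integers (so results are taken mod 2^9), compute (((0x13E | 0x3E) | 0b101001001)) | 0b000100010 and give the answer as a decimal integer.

0x13E = 100111110
0x3E = 000111110
→ | → 100111110 = 318
0b101001001 = 101001001
→ | → 101111111 = 383
0b000100010 = 000100010
→ | → 101111111 = 383

383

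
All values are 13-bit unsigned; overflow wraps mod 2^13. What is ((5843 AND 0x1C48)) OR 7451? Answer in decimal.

7515

5843 = 1011011010011
0x1C48 = 1110001001000
→ AND → 1010001000000 = 5184
7451 = 1110100011011
→ OR → 1110101011011 = 7515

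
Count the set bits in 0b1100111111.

n = 1100111111
Count the 1s: 1 + 1 + 1 + 1 + 1 + 1 + 1 + 1 = 8

8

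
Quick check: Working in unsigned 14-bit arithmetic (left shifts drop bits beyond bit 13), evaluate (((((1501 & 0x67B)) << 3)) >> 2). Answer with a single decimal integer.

2226

1501 = 00010111011101
0x67B = 00011001111011
→ & → 00010001011001 = 1113
→ << 3 (mod 2^14) → 10001011001000 = 8904
→ >> 2 → 00100010110010 = 2226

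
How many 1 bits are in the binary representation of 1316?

1316 = 10100100100
Count the 1s: 1 + 1 + 1 + 1 = 4

4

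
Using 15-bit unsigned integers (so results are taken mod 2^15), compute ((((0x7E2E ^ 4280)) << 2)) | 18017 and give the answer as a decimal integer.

0x7E2E = 111111000101110
4280 = 001000010111000
→ ^ → 110111010010110 = 28310
→ << 2 (mod 2^15) → 011101001011000 = 14936
18017 = 100011001100001
→ | → 111111001111001 = 32377

32377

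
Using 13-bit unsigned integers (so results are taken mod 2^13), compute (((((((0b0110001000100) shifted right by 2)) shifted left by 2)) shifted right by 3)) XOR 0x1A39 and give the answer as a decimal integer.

0b0110001000100 = 0110001000100
→ shifted right by 2 → 0001100010001 = 785
→ shifted left by 2 (mod 2^13) → 0110001000100 = 3140
→ shifted right by 3 → 0000110001000 = 392
0x1A39 = 1101000111001
→ XOR → 1101110110001 = 7089

7089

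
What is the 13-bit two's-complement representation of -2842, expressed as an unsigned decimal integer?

5350

2842 in 13 bits: 0101100011010
Invert: 1010011100101
Add 1:  1010011100110 = 5350
(Check: 2^13 - 2842 = 8192 - 2842 = 5350.)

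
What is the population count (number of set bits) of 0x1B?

0x1B = 11011
Count the 1s: 1 + 1 + 1 + 1 = 4

4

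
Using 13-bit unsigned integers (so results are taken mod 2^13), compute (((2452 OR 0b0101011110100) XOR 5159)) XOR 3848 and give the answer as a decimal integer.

4315

2452 = 0100110010100
0b0101011110100 = 0101011110100
→ OR → 0101111110100 = 3060
5159 = 1010000100111
→ XOR → 1111111010011 = 8147
3848 = 0111100001000
→ XOR → 1000011011011 = 4315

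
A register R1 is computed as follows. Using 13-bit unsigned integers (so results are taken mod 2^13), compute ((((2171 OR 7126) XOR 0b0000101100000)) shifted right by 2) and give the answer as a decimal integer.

1703

2171 = 0100001111011
7126 = 1101111010110
→ OR → 1101111111111 = 7167
0b0000101100000 = 0000101100000
→ XOR → 1101010011111 = 6815
→ shifted right by 2 → 0011010100111 = 1703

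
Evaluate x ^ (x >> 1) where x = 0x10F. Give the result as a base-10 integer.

392

x = 100001111 = 271
x>>1 = 010000111
XOR  = 110001000 = 392
(x ^ (x >> 1) gives the standard binary-reflected Gray code of x.)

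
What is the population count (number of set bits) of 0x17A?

6

0x17A = 101111010
Count the 1s: 1 + 1 + 1 + 1 + 1 + 1 = 6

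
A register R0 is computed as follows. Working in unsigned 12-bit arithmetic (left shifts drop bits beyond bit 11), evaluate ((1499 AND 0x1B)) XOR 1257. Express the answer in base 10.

1499 = 010111011011
0x1B = 000000011011
→ AND → 000000011011 = 27
1257 = 010011101001
→ XOR → 010011110010 = 1266

1266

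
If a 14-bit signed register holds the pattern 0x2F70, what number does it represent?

-4240

pattern = 10111101110000 (MSB is 1 ⇒ negative)
Invert: 01000010001111, add 1 → 01000010010000 = 4240, so the value is -4240.
(Equivalently: 12144 - 2^14 = 12144 - 16384 = -4240.)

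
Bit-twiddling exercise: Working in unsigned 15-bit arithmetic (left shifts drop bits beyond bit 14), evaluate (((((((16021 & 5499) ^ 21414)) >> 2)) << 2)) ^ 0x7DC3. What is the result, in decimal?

16021 = 011111010010101
5499 = 001010101111011
→ & → 001010000010001 = 5137
21414 = 101001110100110
→ ^ → 100011110110111 = 18359
→ >> 2 → 001000111101101 = 4589
→ << 2 (mod 2^15) → 100011110110100 = 18356
0x7DC3 = 111110111000011
→ ^ → 011101001110111 = 14967

14967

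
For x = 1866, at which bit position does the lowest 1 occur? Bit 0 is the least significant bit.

1

1866 = 11101001010
Trailing zeros: 1, so the lowest set bit is bit 1 (value 2).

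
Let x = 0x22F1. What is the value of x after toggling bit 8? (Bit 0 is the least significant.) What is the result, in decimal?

x = 010001011110001
bit 8 is currently 0; toggle it via x ^ (1 << 8) = x ^ 256
→ 010001111110001 = 9201

9201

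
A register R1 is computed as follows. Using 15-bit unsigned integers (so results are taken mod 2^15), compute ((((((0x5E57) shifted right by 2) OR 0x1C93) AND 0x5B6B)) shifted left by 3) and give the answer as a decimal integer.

0x5E57 = 101111001010111
→ shifted right by 2 → 001011110010101 = 6037
0x1C93 = 001110010010011
→ OR → 001111110010111 = 8087
0x5B6B = 101101101101011
→ AND → 001101100000011 = 6915
→ shifted left by 3 (mod 2^15) → 101100000011000 = 22552

22552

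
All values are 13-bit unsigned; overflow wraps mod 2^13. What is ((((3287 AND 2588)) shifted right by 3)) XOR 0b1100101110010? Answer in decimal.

3287 = 0110011010111
2588 = 0101000011100
→ AND → 0100000010100 = 2068
→ shifted right by 3 → 0000100000010 = 258
0b1100101110010 = 1100101110010
→ XOR → 1100001110000 = 6256

6256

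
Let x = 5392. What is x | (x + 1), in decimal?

x = 1010100010000 = 5392
x + 1 = 1010100010001
OR    = 1010100010001 = 5393
(x | (x + 1) sets the lowest cleared bit.)

5393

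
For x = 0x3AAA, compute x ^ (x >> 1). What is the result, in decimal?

x = 11101010101010 = 15018
x>>1 = 01110101010101
XOR  = 10011111111111 = 10239
(x ^ (x >> 1) gives the standard binary-reflected Gray code of x.)

10239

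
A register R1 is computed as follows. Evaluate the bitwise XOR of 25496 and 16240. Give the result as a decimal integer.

23784

25496 = 110001110011000
16240 = 011111101110000
XOR → 101110011101000 = 23784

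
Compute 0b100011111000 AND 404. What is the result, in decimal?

a = 100011111000
404 = 000110010100
AND → 000010010000 = 144

144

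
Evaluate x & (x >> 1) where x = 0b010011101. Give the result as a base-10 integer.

x = 10011101 = 157
x>>1 = 01001110
AND  = 00001100 = 12
(x & (x >> 1) has a 1 wherever x has two consecutive 1 bits.)

12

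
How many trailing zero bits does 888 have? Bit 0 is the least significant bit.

3

888 = 1101111000
Trailing zeros: 3, so the lowest set bit is bit 3 (value 8).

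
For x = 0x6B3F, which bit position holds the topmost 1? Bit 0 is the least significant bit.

14

0x6B3F = 110101100111111
The topmost 1 is at position 14 (since 2^14 = 16384 ≤ 27455 < 32768).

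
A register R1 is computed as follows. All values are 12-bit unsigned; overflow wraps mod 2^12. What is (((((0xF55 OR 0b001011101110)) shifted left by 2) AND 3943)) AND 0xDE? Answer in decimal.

68

0xF55 = 111101010101
0b001011101110 = 001011101110
→ OR → 111111111111 = 4095
→ shifted left by 2 (mod 2^12) → 111111111100 = 4092
3943 = 111101100111
→ AND → 111101100100 = 3940
0xDE = 000011011110
→ AND → 000001000100 = 68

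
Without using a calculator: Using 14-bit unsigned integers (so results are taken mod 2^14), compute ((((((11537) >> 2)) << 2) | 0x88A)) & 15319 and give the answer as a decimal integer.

10642

11537 = 10110100010001
→ >> 2 → 00101101000100 = 2884
→ << 2 (mod 2^14) → 10110100010000 = 11536
0x88A = 00100010001010
→ | → 10110110011010 = 11674
15319 = 11101111010111
→ & → 10100110010010 = 10642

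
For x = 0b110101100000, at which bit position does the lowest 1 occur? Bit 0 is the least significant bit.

5

0b110101100000 = 110101100000
Trailing zeros: 5, so the lowest set bit is bit 5 (value 32).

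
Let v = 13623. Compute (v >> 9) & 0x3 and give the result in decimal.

2

v = 11010100110111
Shift right by 9: 11010
Mask low 2 bits: 10 = 2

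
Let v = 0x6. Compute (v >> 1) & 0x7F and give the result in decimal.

v = 00000110
Shift right by 1: 0000011
Mask low 7 bits: 0000011 = 3

3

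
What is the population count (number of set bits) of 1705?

1705 = 11010101001
Count the 1s: 1 + 1 + 1 + 1 + 1 + 1 = 6

6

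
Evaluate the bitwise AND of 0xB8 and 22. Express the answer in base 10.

16

0xB8 = 10111000
22 = 00010110
AND → 00010000 = 16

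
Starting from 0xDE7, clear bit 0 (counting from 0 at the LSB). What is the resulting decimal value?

3558

x = 110111100111
bit 0 is currently 1; clear it via x & ~(1 << 0) = x & ~1
→ 110111100110 = 3558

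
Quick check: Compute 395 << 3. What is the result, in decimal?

395 = 000110001011
shift left by 3 → 110001011000 = 3160
(equivalently, 395 × 2^3 = 395 × 8)

3160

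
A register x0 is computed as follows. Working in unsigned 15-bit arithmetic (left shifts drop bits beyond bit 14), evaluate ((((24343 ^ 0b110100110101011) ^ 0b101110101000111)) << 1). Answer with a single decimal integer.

24343 = 101111100010111
0b110100110101011 = 110100110101011
→ ^ → 011011010111100 = 14012
0b101110101000111 = 101110101000111
→ ^ → 110101111111011 = 27643
→ << 1 (mod 2^15) → 101011111110110 = 22518

22518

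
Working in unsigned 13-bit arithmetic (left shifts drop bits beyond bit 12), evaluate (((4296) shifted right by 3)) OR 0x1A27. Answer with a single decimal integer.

6719

4296 = 1000011001000
→ shifted right by 3 → 0001000011001 = 537
0x1A27 = 1101000100111
→ OR → 1101000111111 = 6719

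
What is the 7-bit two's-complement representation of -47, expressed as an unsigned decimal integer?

81

47 in 7 bits: 0101111
Invert: 1010000
Add 1:  1010001 = 81
(Check: 2^7 - 47 = 128 - 47 = 81.)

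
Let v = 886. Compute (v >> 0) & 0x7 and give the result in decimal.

v = 1101110110
Shift right by 0: 1101110110
Mask low 3 bits: 110 = 6

6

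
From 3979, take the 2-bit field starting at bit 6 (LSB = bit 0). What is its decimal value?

2

v = 111110001011
Shift right by 6: 111110
Mask low 2 bits: 10 = 2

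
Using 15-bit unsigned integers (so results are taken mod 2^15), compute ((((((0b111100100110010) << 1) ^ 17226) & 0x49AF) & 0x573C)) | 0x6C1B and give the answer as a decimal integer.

0b111100100110010 = 111100100110010
→ << 1 (mod 2^15) → 111001001100100 = 29284
17226 = 100001101001010
→ ^ → 011000100101110 = 12590
0x49AF = 100100110101111
→ & → 000000100101110 = 302
0x573C = 101011100111100
→ & → 000000100101100 = 300
0x6C1B = 110110000011011
→ | → 110110100111111 = 27967

27967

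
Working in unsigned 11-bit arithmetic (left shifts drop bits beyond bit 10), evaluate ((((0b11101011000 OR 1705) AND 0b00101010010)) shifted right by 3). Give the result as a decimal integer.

0b11101011000 = 11101011000
1705 = 11010101001
→ OR → 11111111001 = 2041
0b00101010010 = 00101010010
→ AND → 00101010000 = 336
→ shifted right by 3 → 00000101010 = 42

42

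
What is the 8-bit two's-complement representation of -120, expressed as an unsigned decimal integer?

120 in 8 bits: 01111000
Invert: 10000111
Add 1:  10001000 = 136
(Check: 2^8 - 120 = 256 - 120 = 136.)

136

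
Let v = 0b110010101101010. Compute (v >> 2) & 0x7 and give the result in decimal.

2

v = 110010101101010
Shift right by 2: 1100101011010
Mask low 3 bits: 010 = 2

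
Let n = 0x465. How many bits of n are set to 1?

0x465 = 10001100101
Count the 1s: 1 + 1 + 1 + 1 + 1 = 5

5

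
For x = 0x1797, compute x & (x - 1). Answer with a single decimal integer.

x = 1011110010111 = 6039
x - 1 = 1011110010110
AND   = 1011110010110 = 6038
(x & (x - 1) clears the lowest set bit of x.)

6038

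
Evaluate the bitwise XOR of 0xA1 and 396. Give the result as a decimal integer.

0xA1 = 010100001
396 = 110001100
XOR → 100101101 = 301

301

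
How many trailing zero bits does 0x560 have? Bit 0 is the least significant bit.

5

0x560 = 10101100000
Trailing zeros: 5, so the lowest set bit is bit 5 (value 32).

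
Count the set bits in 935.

7

935 = 1110100111
Count the 1s: 1 + 1 + 1 + 1 + 1 + 1 + 1 = 7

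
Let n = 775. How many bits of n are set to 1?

5

775 = 1100000111
Count the 1s: 1 + 1 + 1 + 1 + 1 = 5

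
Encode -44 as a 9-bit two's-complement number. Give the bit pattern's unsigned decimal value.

44 in 9 bits: 000101100
Invert: 111010011
Add 1:  111010100 = 468
(Check: 2^9 - 44 = 512 - 44 = 468.)

468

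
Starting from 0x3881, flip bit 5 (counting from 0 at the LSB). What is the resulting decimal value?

x = 011100010000001
bit 5 is currently 0; toggle it via x ^ (1 << 5) = x ^ 32
→ 011100010100001 = 14497

14497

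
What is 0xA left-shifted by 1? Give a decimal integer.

0xA = 01010
shift left by 1 → 10100 = 20
(equivalently, 10 × 2^1 = 10 × 2)

20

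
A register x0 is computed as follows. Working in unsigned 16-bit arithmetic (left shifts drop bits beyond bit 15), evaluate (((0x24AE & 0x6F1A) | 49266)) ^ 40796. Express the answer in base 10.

31526

0x24AE = 0010010010101110
0x6F1A = 0110111100011010
→ & → 0010010000001010 = 9226
49266 = 1100000001110010
→ | → 1110010001111010 = 58490
40796 = 1001111101011100
→ ^ → 0111101100100110 = 31526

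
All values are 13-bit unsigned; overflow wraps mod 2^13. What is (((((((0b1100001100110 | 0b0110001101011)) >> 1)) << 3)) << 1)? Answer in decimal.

0b1100001100110 = 1100001100110
0b0110001101011 = 0110001101011
→ | → 1110001101111 = 7279
→ >> 1 → 0111000110111 = 3639
→ << 3 (mod 2^13) → 1000110111000 = 4536
→ << 1 (mod 2^13) → 0001101110000 = 880

880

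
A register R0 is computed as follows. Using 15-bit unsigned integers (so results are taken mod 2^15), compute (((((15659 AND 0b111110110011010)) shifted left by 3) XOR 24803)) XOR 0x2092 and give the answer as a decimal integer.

10273

15659 = 011110100101011
0b111110110011010 = 111110110011010
→ AND → 011110100001010 = 15626
→ shifted left by 3 (mod 2^15) → 110100001010000 = 26704
24803 = 110000011100011
→ XOR → 000100010110011 = 2227
0x2092 = 010000010010010
→ XOR → 010100000100001 = 10273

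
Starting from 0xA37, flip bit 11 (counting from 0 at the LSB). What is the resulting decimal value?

567

x = 0000101000110111
bit 11 is currently 1; toggle it via x ^ (1 << 11) = x ^ 2048
→ 0000001000110111 = 567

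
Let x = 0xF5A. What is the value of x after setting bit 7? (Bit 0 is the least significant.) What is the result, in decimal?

4058

x = 111101011010
bit 7 is currently 0; set it via x | (1 << 7) = x | 128
→ 111111011010 = 4058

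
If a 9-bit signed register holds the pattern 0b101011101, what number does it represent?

-163

pattern = 101011101 (MSB is 1 ⇒ negative)
Invert: 010100010, add 1 → 010100011 = 163, so the value is -163.
(Equivalently: 349 - 2^9 = 349 - 512 = -163.)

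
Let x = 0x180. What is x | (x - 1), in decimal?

511

x = 110000000 = 384
x - 1 = 101111111
OR    = 111111111 = 511
(x | (x - 1) sets all bits below the lowest set bit.)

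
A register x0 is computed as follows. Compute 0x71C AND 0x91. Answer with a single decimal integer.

16

0x71C = 11100011100
0x91 = 00010010001
AND → 00000010000 = 16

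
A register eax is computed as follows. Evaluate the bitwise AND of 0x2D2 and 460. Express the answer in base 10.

192

0x2D2 = 1011010010
460 = 0111001100
AND → 0011000000 = 192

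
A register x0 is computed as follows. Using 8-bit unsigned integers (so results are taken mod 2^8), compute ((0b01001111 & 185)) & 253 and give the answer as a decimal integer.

9

0b01001111 = 01001111
185 = 10111001
→ & → 00001001 = 9
253 = 11111101
→ & → 00001001 = 9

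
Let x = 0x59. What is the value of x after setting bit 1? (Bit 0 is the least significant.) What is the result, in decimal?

x = 01011001
bit 1 is currently 0; set it via x | (1 << 1) = x | 2
→ 01011011 = 91

91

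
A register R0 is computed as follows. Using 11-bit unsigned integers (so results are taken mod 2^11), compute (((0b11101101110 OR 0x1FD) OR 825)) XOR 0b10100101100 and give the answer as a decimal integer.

0b11101101110 = 11101101110
0x1FD = 00111111101
→ OR → 11111111111 = 2047
825 = 01100111001
→ OR → 11111111111 = 2047
0b10100101100 = 10100101100
→ XOR → 01011010011 = 723

723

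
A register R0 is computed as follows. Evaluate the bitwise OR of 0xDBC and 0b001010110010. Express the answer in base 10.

4030

0xDBC = 110110111100
b = 001010110010
 OR → 111110111110 = 4030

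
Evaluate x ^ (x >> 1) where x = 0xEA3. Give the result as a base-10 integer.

x = 111010100011 = 3747
x>>1 = 011101010001
XOR  = 100111110010 = 2546
(x ^ (x >> 1) gives the standard binary-reflected Gray code of x.)

2546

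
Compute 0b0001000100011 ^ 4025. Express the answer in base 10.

a = 001000100011
4025 = 111110111001
XOR → 110110011010 = 3482

3482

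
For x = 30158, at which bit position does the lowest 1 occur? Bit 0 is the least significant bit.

30158 = 111010111001110
Trailing zeros: 1, so the lowest set bit is bit 1 (value 2).

1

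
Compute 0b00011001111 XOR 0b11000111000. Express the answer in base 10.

1783

a = 00011001111
b = 11000111000
XOR → 11011110111 = 1783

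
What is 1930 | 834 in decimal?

1994

1930 = 11110001010
834 = 01101000010
 OR → 11111001010 = 1994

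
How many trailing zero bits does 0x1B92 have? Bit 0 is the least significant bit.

1

0x1B92 = 1101110010010
Trailing zeros: 1, so the lowest set bit is bit 1 (value 2).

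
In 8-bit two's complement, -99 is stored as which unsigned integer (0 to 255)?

99 in 8 bits: 01100011
Invert: 10011100
Add 1:  10011101 = 157
(Check: 2^8 - 99 = 256 - 99 = 157.)

157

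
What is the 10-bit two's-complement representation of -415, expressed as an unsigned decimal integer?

415 in 10 bits: 0110011111
Invert: 1001100000
Add 1:  1001100001 = 609
(Check: 2^10 - 415 = 1024 - 415 = 609.)

609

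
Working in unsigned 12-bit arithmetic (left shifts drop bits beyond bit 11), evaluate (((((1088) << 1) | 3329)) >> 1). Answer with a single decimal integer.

1728

1088 = 010001000000
→ << 1 (mod 2^12) → 100010000000 = 2176
3329 = 110100000001
→ | → 110110000001 = 3457
→ >> 1 → 011011000000 = 1728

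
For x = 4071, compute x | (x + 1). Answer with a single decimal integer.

x = 111111100111 = 4071
x + 1 = 111111101000
OR    = 111111101111 = 4079
(x | (x + 1) sets the lowest cleared bit.)

4079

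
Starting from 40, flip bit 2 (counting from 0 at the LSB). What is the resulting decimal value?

44

x = 0000101000
bit 2 is currently 0; toggle it via x ^ (1 << 2) = x ^ 4
→ 0000101100 = 44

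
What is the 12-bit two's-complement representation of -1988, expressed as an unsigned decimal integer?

2108

1988 in 12 bits: 011111000100
Invert: 100000111011
Add 1:  100000111100 = 2108
(Check: 2^12 - 1988 = 4096 - 1988 = 2108.)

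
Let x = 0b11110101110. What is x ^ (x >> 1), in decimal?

1145

x = 11110101110 = 1966
x>>1 = 01111010111
XOR  = 10001111001 = 1145
(x ^ (x >> 1) gives the standard binary-reflected Gray code of x.)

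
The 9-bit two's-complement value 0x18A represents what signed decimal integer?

-118

pattern = 110001010 (MSB is 1 ⇒ negative)
Invert: 001110101, add 1 → 001110110 = 118, so the value is -118.
(Equivalently: 394 - 2^9 = 394 - 512 = -118.)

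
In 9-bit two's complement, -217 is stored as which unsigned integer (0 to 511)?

217 in 9 bits: 011011001
Invert: 100100110
Add 1:  100100111 = 295
(Check: 2^9 - 217 = 512 - 217 = 295.)

295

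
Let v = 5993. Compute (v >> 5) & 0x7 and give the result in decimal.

v = 1011101101001
Shift right by 5: 10111011
Mask low 3 bits: 011 = 3

3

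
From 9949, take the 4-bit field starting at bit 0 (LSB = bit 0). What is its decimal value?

v = 010011011011101
Shift right by 0: 010011011011101
Mask low 4 bits: 1101 = 13

13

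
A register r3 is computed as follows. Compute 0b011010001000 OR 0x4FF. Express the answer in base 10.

a = 11010001000
0x4FF = 10011111111
 OR → 11011111111 = 1791

1791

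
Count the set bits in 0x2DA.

0x2DA = 1011011010
Count the 1s: 1 + 1 + 1 + 1 + 1 + 1 = 6

6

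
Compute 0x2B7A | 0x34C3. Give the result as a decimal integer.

0x2B7A = 10101101111010
0x34C3 = 11010011000011
 OR → 11111111111011 = 16379

16379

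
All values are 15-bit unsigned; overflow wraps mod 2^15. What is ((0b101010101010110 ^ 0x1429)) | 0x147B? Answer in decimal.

0b101010101010110 = 101010101010110
0x1429 = 001010000101001
→ ^ → 100000101111111 = 16767
0x147B = 001010001111011
→ | → 101010101111111 = 21887

21887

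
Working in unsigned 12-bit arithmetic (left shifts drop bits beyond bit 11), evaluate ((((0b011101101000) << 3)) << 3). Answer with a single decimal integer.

2560

0b011101101000 = 011101101000
→ << 3 (mod 2^12) → 101101000000 = 2880
→ << 3 (mod 2^12) → 101000000000 = 2560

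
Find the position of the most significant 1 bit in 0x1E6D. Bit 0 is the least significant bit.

0x1E6D = 1111001101101
The topmost 1 is at position 12 (since 2^12 = 4096 ≤ 7789 < 8192).

12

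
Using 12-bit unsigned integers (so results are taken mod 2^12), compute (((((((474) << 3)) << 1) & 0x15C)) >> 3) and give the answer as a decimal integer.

474 = 000111011010
→ << 3 (mod 2^12) → 111011010000 = 3792
→ << 1 (mod 2^12) → 110110100000 = 3488
0x15C = 000101011100
→ & → 000100000000 = 256
→ >> 3 → 000000100000 = 32

32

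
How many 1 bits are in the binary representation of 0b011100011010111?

9

n = 11100011010111
Count the 1s: 1 + 1 + 1 + 1 + 1 + 1 + 1 + 1 + 1 = 9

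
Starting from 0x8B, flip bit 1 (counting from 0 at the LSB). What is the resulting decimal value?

137

x = 0010001011
bit 1 is currently 1; toggle it via x ^ (1 << 1) = x ^ 2
→ 0010001001 = 137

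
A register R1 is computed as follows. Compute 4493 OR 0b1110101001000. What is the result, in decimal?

7629

4493 = 1000110001101
b = 1110101001000
 OR → 1110111001101 = 7629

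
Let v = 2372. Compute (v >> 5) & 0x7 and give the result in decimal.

v = 100101000100
Shift right by 5: 1001010
Mask low 3 bits: 010 = 2

2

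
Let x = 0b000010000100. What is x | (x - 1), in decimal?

x = 10000100 = 132
x - 1 = 10000011
OR    = 10000111 = 135
(x | (x - 1) sets all bits below the lowest set bit.)

135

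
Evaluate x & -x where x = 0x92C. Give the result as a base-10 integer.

4

x = 100100101100 = 2348
-x (two's complement) = …011011010100
AND   = 000000000100 = 4
(x & -x isolates the lowest set bit of x.)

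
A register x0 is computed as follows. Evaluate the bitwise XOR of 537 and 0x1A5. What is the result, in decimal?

537 = 1000011001
0x1A5 = 0110100101
XOR → 1110111100 = 956

956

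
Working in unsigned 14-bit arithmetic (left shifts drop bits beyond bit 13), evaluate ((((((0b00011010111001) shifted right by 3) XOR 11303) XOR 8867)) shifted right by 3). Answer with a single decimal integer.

458

0b00011010111001 = 00011010111001
→ shifted right by 3 → 00000011010111 = 215
11303 = 10110000100111
→ XOR → 10110011110000 = 11504
8867 = 10001010100011
→ XOR → 00111001010011 = 3667
→ shifted right by 3 → 00000111001010 = 458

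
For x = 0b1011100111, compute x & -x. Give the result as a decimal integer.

1

x = 1011100111 = 743
-x (two's complement) = …0100011001
AND   = 0000000001 = 1
(x & -x isolates the lowest set bit of x.)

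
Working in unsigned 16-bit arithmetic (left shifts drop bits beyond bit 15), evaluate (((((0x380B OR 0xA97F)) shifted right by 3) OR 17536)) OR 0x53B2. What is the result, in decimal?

0x380B = 0011100000001011
0xA97F = 1010100101111111
→ OR → 1011100101111111 = 47487
→ shifted right by 3 → 0001011100101111 = 5935
17536 = 0100010010000000
→ OR → 0101011110101111 = 22447
0x53B2 = 0101001110110010
→ OR → 0101011110111111 = 22463

22463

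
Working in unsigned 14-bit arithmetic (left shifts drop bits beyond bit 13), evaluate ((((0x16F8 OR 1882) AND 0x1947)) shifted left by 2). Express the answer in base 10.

0x16F8 = 01011011111000
1882 = 00011101011010
→ OR → 01011111111010 = 6138
0x1947 = 01100101000111
→ AND → 01000101000010 = 4418
→ shifted left by 2 (mod 2^14) → 00010100001000 = 1288

1288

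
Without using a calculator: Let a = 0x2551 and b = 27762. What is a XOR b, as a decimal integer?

0x2551 = 010010101010001
27762 = 110110001110010
XOR → 100100100100011 = 18723

18723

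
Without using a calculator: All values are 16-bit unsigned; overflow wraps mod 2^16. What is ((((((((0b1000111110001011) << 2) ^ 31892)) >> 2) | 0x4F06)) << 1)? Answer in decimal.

0b1000111110001011 = 1000111110001011
→ << 2 (mod 2^16) → 0011111000101100 = 15916
31892 = 0111110010010100
→ ^ → 0100001010111000 = 17080
→ >> 2 → 0001000010101110 = 4270
0x4F06 = 0100111100000110
→ | → 0101111110101110 = 24494
→ << 1 (mod 2^16) → 1011111101011100 = 48988

48988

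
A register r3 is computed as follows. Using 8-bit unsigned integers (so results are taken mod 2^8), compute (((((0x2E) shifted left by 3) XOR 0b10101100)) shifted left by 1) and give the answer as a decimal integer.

184

0x2E = 00101110
→ shifted left by 3 (mod 2^8) → 01110000 = 112
0b10101100 = 10101100
→ XOR → 11011100 = 220
→ shifted left by 1 (mod 2^8) → 10111000 = 184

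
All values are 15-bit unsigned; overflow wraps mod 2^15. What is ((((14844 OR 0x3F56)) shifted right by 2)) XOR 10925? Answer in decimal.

14844 = 011100111111100
0x3F56 = 011111101010110
→ OR → 011111111111110 = 16382
→ shifted right by 2 → 000111111111111 = 4095
10925 = 010101010101101
→ XOR → 010010101010010 = 9554

9554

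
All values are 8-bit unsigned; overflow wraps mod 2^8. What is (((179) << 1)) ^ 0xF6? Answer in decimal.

179 = 10110011
→ << 1 (mod 2^8) → 01100110 = 102
0xF6 = 11110110
→ ^ → 10010000 = 144

144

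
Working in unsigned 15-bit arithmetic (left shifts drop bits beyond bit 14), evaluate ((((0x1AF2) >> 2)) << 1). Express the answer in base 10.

3448

0x1AF2 = 001101011110010
→ >> 2 → 000011010111100 = 1724
→ << 1 (mod 2^15) → 000110101111000 = 3448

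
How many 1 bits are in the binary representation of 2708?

5

2708 = 101010010100
Count the 1s: 1 + 1 + 1 + 1 + 1 = 5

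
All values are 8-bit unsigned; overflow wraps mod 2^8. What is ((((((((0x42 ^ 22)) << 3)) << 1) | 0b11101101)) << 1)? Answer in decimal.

218

0x42 = 01000010
22 = 00010110
→ ^ → 01010100 = 84
→ << 3 (mod 2^8) → 10100000 = 160
→ << 1 (mod 2^8) → 01000000 = 64
0b11101101 = 11101101
→ | → 11101101 = 237
→ << 1 (mod 2^8) → 11011010 = 218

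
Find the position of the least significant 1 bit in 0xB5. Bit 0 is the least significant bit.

0xB5 = 10110101
Trailing zeros: 0, so the lowest set bit is bit 0 (value 1).

0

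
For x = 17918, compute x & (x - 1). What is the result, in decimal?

x = 100010111111110 = 17918
x - 1 = 100010111111101
AND   = 100010111111100 = 17916
(x & (x - 1) clears the lowest set bit of x.)

17916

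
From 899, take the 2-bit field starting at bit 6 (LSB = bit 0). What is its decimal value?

2

v = 1110000011
Shift right by 6: 1110
Mask low 2 bits: 10 = 2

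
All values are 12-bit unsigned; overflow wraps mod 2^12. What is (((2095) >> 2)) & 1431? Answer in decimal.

2095 = 100000101111
→ >> 2 → 001000001011 = 523
1431 = 010110010111
→ & → 000000000011 = 3

3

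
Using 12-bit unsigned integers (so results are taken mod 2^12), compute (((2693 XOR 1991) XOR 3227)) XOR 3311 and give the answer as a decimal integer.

3382

2693 = 101010000101
1991 = 011111000111
→ XOR → 110101000010 = 3394
3227 = 110010011011
→ XOR → 000111011001 = 473
3311 = 110011101111
→ XOR → 110100110110 = 3382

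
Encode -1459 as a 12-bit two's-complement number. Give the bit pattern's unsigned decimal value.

2637

1459 in 12 bits: 010110110011
Invert: 101001001100
Add 1:  101001001101 = 2637
(Check: 2^12 - 1459 = 4096 - 1459 = 2637.)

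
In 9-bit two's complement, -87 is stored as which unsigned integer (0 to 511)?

87 in 9 bits: 001010111
Invert: 110101000
Add 1:  110101001 = 425
(Check: 2^9 - 87 = 512 - 87 = 425.)

425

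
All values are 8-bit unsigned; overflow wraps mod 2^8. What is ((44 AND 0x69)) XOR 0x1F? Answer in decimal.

44 = 00101100
0x69 = 01101001
→ AND → 00101000 = 40
0x1F = 00011111
→ XOR → 00110111 = 55

55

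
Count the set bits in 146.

146 = 10010010
Count the 1s: 1 + 1 + 1 = 3

3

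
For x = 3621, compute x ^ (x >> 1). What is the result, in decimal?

2359

x = 111000100101 = 3621
x>>1 = 011100010010
XOR  = 100100110111 = 2359
(x ^ (x >> 1) gives the standard binary-reflected Gray code of x.)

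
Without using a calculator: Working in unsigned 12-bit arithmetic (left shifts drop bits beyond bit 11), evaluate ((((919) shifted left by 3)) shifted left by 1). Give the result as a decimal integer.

919 = 001110010111
→ shifted left by 3 (mod 2^12) → 110010111000 = 3256
→ shifted left by 1 (mod 2^12) → 100101110000 = 2416

2416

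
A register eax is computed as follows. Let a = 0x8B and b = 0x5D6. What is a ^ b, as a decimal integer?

1373

0x8B = 00010001011
0x5D6 = 10111010110
XOR → 10101011101 = 1373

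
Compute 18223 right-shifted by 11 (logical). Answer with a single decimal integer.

8

18223 = 100011100101111
shift right by 11 → 000000000001000 = 8
(equivalently, floor(18223 / 2048))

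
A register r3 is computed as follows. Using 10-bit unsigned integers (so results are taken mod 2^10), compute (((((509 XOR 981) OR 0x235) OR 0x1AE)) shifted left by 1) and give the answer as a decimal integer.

509 = 0111111101
981 = 1111010101
→ XOR → 1000101000 = 552
0x235 = 1000110101
→ OR → 1000111101 = 573
0x1AE = 0110101110
→ OR → 1110111111 = 959
→ shifted left by 1 (mod 2^10) → 1101111110 = 894

894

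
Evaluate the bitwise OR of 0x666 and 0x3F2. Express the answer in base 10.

0x666 = 11001100110
0x3F2 = 01111110010
 OR → 11111110110 = 2038

2038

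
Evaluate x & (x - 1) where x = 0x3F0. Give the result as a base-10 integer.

x = 1111110000 = 1008
x - 1 = 1111101111
AND   = 1111100000 = 992
(x & (x - 1) clears the lowest set bit of x.)

992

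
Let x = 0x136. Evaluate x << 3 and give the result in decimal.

0x136 = 000100110110
shift left by 3 → 100110110000 = 2480
(equivalently, 310 × 2^3 = 310 × 8)

2480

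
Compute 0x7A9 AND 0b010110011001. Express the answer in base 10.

0x7A9 = 11110101001
b = 10110011001
AND → 10110001001 = 1417

1417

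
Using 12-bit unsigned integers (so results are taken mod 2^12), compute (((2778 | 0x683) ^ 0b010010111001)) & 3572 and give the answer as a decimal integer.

2144

2778 = 101011011010
0x683 = 011010000011
→ | → 111011011011 = 3803
0b010010111001 = 010010111001
→ ^ → 101001100010 = 2658
3572 = 110111110100
→ & → 100001100000 = 2144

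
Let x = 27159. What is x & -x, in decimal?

1

x = 110101000010111 = 27159
-x (two's complement) = …001010111101001
AND   = 000000000000001 = 1
(x & -x isolates the lowest set bit of x.)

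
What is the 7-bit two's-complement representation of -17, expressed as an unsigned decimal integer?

17 in 7 bits: 0010001
Invert: 1101110
Add 1:  1101111 = 111
(Check: 2^7 - 17 = 128 - 17 = 111.)

111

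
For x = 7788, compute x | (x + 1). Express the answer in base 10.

7789

x = 1111001101100 = 7788
x + 1 = 1111001101101
OR    = 1111001101101 = 7789
(x | (x + 1) sets the lowest cleared bit.)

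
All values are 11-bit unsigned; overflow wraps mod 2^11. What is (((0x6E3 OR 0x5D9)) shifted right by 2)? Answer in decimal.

0x6E3 = 11011100011
0x5D9 = 10111011001
→ OR → 11111111011 = 2043
→ shifted right by 2 → 00111111110 = 510

510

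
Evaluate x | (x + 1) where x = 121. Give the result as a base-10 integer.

x = 1111001 = 121
x + 1 = 1111010
OR    = 1111011 = 123
(x | (x + 1) sets the lowest cleared bit.)

123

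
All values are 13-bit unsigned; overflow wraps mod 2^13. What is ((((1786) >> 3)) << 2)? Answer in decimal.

892

1786 = 0011011111010
→ >> 3 → 0000011011111 = 223
→ << 2 (mod 2^13) → 0001101111100 = 892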